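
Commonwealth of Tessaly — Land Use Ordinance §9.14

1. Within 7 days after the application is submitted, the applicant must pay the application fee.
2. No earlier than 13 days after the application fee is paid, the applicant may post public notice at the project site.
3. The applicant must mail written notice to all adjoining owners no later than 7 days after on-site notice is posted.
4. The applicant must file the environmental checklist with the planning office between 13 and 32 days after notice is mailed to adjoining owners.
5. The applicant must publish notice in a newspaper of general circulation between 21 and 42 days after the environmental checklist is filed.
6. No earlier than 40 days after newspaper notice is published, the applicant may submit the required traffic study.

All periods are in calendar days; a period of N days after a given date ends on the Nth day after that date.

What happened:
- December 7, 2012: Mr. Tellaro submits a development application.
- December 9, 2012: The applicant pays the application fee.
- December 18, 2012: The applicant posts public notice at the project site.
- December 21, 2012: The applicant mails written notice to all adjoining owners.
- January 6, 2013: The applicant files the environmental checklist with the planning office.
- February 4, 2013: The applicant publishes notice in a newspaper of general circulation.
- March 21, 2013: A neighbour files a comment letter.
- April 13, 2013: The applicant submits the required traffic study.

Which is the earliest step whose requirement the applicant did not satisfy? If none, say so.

Step 2

(1) due by December 7, 2012 + 7 days = December 14, 2012; December 9, 2012 is within that limit.
(2) permitted from December 9, 2012 + 13 days = December 22, 2012 onward; December 18, 2012 is 4 days before the earliest permitted date.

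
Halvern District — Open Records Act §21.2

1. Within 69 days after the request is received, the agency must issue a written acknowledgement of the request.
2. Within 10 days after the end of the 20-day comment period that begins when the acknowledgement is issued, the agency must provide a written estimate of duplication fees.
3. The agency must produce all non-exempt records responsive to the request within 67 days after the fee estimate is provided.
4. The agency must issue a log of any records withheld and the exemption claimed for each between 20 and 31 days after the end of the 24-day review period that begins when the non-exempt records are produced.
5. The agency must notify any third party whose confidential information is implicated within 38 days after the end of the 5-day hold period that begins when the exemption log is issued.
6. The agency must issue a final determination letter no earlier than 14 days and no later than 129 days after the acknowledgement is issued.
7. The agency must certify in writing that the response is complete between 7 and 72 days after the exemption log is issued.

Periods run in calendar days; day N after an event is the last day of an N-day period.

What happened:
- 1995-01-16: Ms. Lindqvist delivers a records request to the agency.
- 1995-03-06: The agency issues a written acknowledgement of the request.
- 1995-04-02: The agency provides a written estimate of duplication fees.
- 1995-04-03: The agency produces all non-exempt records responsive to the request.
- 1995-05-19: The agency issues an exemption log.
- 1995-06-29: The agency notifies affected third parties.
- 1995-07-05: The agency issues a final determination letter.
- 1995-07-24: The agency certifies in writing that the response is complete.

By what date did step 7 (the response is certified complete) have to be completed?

1995-07-30

Step 7 runs from 1995-05-19, when the exemption log is issued. The window is 7–72 days after 1995-05-19; it closes on 1995-07-30.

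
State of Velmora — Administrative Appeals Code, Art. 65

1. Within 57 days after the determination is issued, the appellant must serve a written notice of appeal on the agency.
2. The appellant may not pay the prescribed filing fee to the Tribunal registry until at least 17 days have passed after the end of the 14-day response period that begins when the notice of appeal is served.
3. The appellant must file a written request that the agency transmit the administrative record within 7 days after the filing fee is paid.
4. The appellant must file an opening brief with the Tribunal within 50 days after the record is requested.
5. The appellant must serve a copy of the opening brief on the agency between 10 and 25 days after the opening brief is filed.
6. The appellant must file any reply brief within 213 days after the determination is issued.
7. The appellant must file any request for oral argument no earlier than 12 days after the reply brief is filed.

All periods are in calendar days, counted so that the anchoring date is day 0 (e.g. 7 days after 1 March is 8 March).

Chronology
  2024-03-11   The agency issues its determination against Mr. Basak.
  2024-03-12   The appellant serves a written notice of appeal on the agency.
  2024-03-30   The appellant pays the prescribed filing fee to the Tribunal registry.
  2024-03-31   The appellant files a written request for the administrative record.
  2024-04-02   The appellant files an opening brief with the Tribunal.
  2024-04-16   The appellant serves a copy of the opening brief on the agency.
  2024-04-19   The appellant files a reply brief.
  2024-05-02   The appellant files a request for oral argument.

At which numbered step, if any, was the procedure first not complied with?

Step 2

Step 1 — counting 57 days from 2024-03-11 (when the determination is issued) gives a deadline of 2024-05-07; done 2024-03-12 — timely.
Step 2 — must wait 17 days from 2024-03-26 (end of the 14-day response period, which began when the notice of appeal is served on 2024-03-12), so not before 2024-04-12; 2024-03-30 is 13 days before the earliest permitted date.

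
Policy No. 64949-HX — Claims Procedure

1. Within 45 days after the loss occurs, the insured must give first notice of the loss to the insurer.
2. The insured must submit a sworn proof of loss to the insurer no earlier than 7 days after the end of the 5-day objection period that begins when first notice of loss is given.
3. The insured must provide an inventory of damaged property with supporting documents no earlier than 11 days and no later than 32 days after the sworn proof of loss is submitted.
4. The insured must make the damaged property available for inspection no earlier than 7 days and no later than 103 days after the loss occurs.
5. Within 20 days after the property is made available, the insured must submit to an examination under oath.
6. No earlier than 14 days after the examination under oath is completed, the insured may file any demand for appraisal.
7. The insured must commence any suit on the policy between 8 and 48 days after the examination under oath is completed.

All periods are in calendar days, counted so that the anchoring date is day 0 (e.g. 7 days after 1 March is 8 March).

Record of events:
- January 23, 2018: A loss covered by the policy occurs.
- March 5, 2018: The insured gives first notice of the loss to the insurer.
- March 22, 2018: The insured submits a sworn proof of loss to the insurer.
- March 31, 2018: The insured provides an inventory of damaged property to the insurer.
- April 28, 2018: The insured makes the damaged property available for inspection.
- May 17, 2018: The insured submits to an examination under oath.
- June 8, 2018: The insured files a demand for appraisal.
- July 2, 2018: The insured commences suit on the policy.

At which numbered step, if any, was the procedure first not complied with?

Step 1 — counting 45 days from January 23, 2018 (when the loss occurs) gives a deadline of March 9, 2018; March 5, 2018 is within that limit.
Step 2 — must wait 7 days from March 10, 2018 (end of the 5-day objection period, which began when first notice of loss is given on March 5, 2018), so not before March 17, 2018; done March 22, 2018, after the minimum wait.
Step 3 — 11 and 32 days from March 22, 2018 (when the sworn proof of loss is submitted) are April 2, 2018 and April 23, 2018 respectively; March 31, 2018 is 2 days too early.

Step 3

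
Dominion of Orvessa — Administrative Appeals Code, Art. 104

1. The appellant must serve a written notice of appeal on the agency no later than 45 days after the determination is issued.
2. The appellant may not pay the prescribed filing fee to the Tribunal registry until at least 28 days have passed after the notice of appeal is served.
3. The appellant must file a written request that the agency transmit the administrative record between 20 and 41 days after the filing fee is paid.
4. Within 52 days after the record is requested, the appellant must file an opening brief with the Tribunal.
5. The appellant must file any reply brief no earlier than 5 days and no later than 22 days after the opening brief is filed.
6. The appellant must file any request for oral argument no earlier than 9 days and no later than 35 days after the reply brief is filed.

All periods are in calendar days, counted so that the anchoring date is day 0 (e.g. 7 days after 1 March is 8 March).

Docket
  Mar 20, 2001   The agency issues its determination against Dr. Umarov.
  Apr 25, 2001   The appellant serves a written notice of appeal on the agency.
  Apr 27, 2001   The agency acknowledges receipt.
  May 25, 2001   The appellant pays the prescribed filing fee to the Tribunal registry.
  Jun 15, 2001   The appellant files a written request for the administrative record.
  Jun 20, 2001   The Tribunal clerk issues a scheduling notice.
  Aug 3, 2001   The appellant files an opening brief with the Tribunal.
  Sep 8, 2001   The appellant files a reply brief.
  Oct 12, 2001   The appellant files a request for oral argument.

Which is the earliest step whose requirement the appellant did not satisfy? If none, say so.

(1) due by Mar 20, 2001 + 45 days = May 4, 2001; completed Apr 25, 2001, before the deadline.
(2) permitted from Apr 25, 2001 + 28 days = May 23, 2001 onward; done May 25, 2001, after the minimum wait.
(3) the permitted window runs from May 25, 2001 + 20 = Jun 14, 2001 to May 25, 2001 + 41 = Jul 5, 2001; done Jun 15, 2001, which is between those dates.
(4) due by Jun 15, 2001 + 52 days = Aug 6, 2001; Aug 3, 2001 is within that limit.
(5) the permitted window runs from Aug 3, 2001 + 5 = Aug 8, 2001 to Aug 3, 2001 + 22 = Aug 25, 2001; Sep 8, 2001 is 14 days past the end of the window.

Step 5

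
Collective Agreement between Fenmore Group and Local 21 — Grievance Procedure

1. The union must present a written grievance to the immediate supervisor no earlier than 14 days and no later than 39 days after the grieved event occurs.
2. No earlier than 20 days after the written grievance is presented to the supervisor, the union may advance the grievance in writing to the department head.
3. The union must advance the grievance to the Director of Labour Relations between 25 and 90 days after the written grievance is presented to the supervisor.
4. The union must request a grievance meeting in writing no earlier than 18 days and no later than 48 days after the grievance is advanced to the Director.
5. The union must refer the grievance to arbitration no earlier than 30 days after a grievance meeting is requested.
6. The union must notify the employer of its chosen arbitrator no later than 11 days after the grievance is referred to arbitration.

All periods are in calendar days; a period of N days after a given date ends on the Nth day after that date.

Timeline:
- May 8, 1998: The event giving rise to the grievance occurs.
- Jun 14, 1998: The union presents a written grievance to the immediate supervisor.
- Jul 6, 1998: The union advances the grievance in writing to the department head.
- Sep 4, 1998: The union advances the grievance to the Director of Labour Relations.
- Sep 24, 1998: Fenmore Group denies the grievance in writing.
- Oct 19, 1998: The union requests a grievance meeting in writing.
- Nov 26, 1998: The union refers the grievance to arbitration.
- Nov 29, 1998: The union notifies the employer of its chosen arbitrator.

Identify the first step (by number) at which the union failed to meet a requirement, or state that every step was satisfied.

None — every step was satisfied

Step 1: the window is 14–39 days after May 8, 1998 (when the grieved event occurs), so May 22, 1998 through Jun 16, 1998; done Jun 14, 1998, which is between those dates.
Step 2: the earliest permitted date is 20 days after Jun 14, 1998 (when the written grievance is presented to the supervisor), i.e. Jul 4, 1998; Jul 6, 1998 is on or after that date.
Step 3: the window is 25–90 days after Jun 14, 1998 (when the written grievance is presented to the supervisor), so Jul 9, 1998 through Sep 12, 1998; Sep 4, 1998 falls inside that range.
Step 4: the window is 18–48 days after Sep 4, 1998 (when the grievance is advanced to the Director), so Sep 22, 1998 through Oct 22, 1998; Oct 19, 1998 falls inside that range.
Step 5: the earliest permitted date is 30 days after Oct 19, 1998 (when a grievance meeting is requested), i.e. Nov 18, 1998; done Nov 26, 1998, after the minimum wait.
Step 6: 11 days after Nov 26, 1998 (when the grievance is referred to arbitration) is Dec 7, 1998; completed Nov 29, 1998, before the deadline.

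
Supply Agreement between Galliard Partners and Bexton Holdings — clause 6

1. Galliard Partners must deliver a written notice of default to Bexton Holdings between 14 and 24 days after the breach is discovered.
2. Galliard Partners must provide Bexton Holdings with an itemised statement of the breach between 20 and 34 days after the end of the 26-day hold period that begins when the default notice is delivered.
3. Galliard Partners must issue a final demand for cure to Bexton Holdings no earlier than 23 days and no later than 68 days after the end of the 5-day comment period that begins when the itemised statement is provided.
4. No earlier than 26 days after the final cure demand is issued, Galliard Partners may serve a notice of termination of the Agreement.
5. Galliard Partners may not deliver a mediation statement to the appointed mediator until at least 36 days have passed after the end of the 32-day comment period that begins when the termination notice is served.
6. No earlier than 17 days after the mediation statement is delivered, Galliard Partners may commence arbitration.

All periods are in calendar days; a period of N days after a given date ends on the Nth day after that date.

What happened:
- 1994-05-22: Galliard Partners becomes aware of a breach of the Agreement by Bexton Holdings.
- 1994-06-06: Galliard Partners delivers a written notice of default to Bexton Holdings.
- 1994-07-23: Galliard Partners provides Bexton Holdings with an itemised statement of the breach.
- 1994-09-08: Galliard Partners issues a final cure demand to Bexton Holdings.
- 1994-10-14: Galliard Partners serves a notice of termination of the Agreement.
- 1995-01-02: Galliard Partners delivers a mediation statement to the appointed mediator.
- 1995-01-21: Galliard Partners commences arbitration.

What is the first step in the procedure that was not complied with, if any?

Step 1: the window is 14–24 days after 1994-05-22 (when the breach is discovered), so 1994-06-05 through 1994-06-15; done 1994-06-06, which is between those dates.
Step 2: the window is 20–34 days after 1994-07-02 (end of the 26-day hold period, which began when the default notice is delivered on 1994-06-06), so 1994-07-22 through 1994-08-05; done 1994-07-23 — within the window.
Step 3: the window is 23–68 days after 1994-07-28 (end of the 5-day comment period, which began when the itemised statement is provided on 1994-07-23), so 1994-08-20 through 1994-10-04; done 1994-09-08, which is between those dates.
Step 4: the earliest permitted date is 26 days after 1994-09-08 (when the final cure demand is issued), i.e. 1994-10-04; done 1994-10-14 — permitted.
Step 5: the earliest permitted date is 36 days after 1994-11-15 (end of the 32-day comment period, which began when the termination notice is served on 1994-10-14), i.e. 1994-12-21; done 1995-01-02 — permitted.
Step 6: the earliest permitted date is 17 days after 1995-01-02 (when the mediation statement is delivered), i.e. 1995-01-19; done 1995-01-21, after the minimum wait.

None — every step was satisfied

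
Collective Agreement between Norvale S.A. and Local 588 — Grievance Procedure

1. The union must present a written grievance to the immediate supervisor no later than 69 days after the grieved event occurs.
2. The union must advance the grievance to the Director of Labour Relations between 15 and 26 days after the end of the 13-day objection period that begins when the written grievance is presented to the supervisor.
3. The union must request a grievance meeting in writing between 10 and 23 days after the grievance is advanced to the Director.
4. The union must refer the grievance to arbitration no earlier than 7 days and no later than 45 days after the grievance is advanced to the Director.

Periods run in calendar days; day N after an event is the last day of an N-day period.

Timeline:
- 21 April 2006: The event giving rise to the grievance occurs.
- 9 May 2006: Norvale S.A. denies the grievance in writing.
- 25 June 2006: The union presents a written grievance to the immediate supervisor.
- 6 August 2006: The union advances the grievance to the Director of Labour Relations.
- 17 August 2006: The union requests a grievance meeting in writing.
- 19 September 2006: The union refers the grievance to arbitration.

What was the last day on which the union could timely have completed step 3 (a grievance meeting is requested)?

Step 3 runs from 6 August 2006, when the grievance is advanced to the Director. The window is 10–23 days after 6 August 2006; it closes on 29 August 2006.

29 August 2006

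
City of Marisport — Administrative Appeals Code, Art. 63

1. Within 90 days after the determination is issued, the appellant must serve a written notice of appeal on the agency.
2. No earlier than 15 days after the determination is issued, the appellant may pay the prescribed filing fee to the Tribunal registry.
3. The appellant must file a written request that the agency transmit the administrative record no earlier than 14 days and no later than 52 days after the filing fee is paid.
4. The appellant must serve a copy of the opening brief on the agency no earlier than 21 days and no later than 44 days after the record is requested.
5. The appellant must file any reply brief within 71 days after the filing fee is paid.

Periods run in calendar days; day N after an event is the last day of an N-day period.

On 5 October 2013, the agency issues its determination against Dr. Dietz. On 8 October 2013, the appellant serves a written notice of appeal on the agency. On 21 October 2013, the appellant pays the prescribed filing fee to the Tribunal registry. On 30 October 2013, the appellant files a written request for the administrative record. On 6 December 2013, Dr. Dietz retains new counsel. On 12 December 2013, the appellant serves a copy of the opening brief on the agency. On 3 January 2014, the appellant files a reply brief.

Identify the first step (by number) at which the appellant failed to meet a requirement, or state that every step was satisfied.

(1) due by 5 October 2013 + 90 days = 3 January 2014; completed 8 October 2013, before the deadline.
(2) permitted from 5 October 2013 + 15 days = 20 October 2013 onward; done 21 October 2013 — permitted.
(3) the permitted window runs from 21 October 2013 + 14 = 4 November 2013 to 21 October 2013 + 52 = 12 December 2013; done 30 October 2013 — 5 days before the window opened.
The analysis stops there.

Step 3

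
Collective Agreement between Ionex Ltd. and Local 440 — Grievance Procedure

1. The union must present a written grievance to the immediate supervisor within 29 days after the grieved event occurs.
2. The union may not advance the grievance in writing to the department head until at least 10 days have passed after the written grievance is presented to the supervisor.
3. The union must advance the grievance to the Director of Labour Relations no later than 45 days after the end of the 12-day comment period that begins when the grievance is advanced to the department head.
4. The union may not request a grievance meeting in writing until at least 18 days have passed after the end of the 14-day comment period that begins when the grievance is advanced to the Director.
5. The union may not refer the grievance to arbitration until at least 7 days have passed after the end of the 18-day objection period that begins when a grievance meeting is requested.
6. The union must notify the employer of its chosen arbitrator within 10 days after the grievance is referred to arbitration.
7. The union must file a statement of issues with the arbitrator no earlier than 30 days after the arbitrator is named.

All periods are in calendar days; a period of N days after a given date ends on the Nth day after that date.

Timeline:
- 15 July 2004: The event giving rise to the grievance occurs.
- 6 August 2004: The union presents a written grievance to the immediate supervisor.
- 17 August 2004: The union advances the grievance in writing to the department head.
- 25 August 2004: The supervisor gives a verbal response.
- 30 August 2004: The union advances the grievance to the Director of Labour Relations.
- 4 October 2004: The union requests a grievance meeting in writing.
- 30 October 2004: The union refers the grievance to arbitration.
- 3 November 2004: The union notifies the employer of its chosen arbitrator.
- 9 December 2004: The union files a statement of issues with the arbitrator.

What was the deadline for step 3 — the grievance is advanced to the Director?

13 October 2004

The grievance is advanced to the department head on 17 August 2004; the 12-day comment period therefore ends 29 August 2004, and step 3 runs from that date. 45 days after 29 August 2004 is 13 October 2004.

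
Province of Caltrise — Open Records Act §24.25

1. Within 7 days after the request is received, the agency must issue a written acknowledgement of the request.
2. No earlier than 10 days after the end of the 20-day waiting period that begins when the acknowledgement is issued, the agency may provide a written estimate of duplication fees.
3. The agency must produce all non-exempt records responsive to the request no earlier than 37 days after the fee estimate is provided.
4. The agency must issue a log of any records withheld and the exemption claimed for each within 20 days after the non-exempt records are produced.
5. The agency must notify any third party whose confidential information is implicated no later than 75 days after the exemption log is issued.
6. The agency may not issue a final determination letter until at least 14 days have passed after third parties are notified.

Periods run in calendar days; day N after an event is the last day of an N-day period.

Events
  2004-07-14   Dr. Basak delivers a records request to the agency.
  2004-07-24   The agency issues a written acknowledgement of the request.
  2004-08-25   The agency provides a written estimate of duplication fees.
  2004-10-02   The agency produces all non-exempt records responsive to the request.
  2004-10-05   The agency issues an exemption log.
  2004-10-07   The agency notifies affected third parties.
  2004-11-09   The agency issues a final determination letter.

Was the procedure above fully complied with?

No

(1) due by 2004-07-14 + 7 days = 2004-07-21; done 2004-07-24 — 3 days late.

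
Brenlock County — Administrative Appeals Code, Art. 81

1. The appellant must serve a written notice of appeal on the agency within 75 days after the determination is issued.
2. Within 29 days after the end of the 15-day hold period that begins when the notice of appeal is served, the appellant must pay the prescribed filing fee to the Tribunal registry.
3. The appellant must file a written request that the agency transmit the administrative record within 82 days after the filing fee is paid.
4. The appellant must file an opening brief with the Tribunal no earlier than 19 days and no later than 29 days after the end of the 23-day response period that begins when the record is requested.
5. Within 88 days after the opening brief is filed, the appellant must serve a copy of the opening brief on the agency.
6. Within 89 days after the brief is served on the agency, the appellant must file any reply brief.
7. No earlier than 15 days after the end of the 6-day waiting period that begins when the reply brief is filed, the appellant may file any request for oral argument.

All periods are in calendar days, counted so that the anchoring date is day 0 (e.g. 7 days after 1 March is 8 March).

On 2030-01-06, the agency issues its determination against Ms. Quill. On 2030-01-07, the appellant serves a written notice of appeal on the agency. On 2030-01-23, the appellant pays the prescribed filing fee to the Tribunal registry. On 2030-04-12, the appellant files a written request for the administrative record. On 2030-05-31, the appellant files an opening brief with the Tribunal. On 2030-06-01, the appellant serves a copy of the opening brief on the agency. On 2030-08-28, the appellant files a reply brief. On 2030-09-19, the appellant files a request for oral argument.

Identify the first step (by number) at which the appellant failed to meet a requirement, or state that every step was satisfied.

(1) due by 2030-01-06 + 75 days = 2030-03-22; 2030-01-07 is within that limit.
(2) due by 2030-01-22 + 29 days = 2030-02-20; done 2030-01-23 — timely.
(3) due by 2030-01-23 + 82 days = 2030-04-15; done 2030-04-12 — timely.
(4) the permitted window runs from 2030-05-05 + 19 = 2030-05-24 to 2030-05-05 + 29 = 2030-06-03; done 2030-05-31 — within the window.
(5) due by 2030-05-31 + 88 days = 2030-08-27; completed 2030-06-01, before the deadline.
(6) due by 2030-06-01 + 89 days = 2030-08-29; done 2030-08-28 — timely.
(7) permitted from 2030-09-03 + 15 days = 2030-09-18 onward; done 2030-09-19, after the minimum wait.

None — every step was satisfied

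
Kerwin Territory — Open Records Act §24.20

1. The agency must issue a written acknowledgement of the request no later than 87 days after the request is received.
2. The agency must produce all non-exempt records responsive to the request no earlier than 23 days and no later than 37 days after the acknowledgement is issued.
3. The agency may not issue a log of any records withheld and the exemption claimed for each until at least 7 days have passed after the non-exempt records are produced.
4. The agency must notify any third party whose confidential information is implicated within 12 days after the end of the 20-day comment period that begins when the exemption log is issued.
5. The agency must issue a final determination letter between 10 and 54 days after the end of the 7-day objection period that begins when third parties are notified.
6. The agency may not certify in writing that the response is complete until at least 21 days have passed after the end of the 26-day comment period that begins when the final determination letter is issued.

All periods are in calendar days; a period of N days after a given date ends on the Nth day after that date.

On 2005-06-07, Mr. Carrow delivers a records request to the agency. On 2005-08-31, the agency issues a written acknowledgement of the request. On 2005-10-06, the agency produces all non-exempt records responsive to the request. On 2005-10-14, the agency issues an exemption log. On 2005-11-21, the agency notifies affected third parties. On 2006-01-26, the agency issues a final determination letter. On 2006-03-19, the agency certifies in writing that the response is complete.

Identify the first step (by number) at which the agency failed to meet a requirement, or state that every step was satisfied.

Step 1 — counting 87 days from 2005-06-07 (when the request is received) gives a deadline of 2005-09-02; done 2005-08-31 — timely.
Step 2 — 23 and 37 days from 2005-08-31 (when the acknowledgement is issued) are 2005-09-23 and 2005-10-07 respectively; 2005-10-06 falls inside that range.
Step 3 — must wait 7 days from 2005-10-06 (when the non-exempt records are produced), so not before 2005-10-13; done 2005-10-14 — permitted.
Step 4 — counting 12 days from 2005-11-03 (end of the 20-day comment period, which began when the exemption log is issued on 2005-10-14) gives a deadline of 2005-11-15; done 2005-11-21 — 6 days late.

Step 4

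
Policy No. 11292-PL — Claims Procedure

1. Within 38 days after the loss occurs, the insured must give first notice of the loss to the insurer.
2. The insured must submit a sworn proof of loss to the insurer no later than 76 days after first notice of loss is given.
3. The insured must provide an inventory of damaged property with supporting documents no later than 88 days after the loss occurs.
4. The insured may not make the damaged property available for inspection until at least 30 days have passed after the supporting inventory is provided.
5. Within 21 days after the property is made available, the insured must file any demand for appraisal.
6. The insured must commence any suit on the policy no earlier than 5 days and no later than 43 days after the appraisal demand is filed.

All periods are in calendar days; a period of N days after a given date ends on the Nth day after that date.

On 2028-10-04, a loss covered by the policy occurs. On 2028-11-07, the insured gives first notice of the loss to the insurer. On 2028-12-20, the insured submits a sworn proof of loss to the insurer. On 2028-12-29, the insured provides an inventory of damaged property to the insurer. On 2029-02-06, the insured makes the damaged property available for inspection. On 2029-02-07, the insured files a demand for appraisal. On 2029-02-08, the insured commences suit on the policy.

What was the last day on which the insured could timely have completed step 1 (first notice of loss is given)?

2028-11-11

Step 1 runs from 2028-10-04, when the loss occurs. 38 days after 2028-10-04 is 2028-11-11.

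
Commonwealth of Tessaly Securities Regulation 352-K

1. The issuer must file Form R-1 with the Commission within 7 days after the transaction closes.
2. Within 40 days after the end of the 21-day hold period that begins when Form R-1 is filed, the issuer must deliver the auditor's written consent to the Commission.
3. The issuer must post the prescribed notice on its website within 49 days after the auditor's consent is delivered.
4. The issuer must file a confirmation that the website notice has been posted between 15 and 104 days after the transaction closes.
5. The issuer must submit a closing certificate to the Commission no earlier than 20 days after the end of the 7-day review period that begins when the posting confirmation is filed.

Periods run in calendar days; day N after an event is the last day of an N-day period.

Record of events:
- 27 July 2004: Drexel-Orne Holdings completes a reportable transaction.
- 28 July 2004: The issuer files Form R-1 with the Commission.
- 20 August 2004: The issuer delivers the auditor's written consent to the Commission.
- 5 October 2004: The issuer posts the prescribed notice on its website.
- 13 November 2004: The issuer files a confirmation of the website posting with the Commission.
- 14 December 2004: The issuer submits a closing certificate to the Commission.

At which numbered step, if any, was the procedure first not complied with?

Step 4

(1) due by 27 July 2004 + 7 days = 3 August 2004; done 28 July 2004 — timely.
(2) due by 18 August 2004 + 40 days = 27 September 2004; completed 20 August 2004, before the deadline.
(3) due by 20 August 2004 + 49 days = 8 October 2004; 5 October 2004 is within that limit.
(4) the permitted window runs from 27 July 2004 + 15 = 11 August 2004 to 27 July 2004 + 104 = 8 November 2004; done 13 November 2004 — 5 days after the window closed.
The procedure was therefore not followed at step 4.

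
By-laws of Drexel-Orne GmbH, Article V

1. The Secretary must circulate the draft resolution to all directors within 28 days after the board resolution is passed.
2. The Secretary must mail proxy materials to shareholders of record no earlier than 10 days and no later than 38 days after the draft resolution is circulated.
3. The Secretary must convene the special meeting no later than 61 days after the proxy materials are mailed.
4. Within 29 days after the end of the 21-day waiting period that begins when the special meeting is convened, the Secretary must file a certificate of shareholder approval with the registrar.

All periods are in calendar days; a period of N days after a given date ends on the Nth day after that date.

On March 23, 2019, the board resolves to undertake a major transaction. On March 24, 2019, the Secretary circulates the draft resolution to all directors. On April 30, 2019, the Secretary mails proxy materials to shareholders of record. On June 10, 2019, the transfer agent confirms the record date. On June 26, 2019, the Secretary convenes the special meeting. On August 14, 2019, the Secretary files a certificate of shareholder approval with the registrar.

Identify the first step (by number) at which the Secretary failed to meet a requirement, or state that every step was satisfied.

None — every step was satisfied

Step 1 — counting 28 days from March 23, 2019 (when the board resolution is passed) gives a deadline of April 20, 2019; done March 24, 2019 — timely.
Step 2 — 10 and 38 days from March 24, 2019 (when the draft resolution is circulated) are April 3, 2019 and May 1, 2019 respectively; April 30, 2019 falls inside that range.
Step 3 — counting 61 days from April 30, 2019 (when the proxy materials are mailed) gives a deadline of June 30, 2019; done June 26, 2019 — timely.
Step 4 — counting 29 days from July 17, 2019 (end of the 21-day waiting period, which began when the special meeting is convened on June 26, 2019) gives a deadline of August 15, 2019; August 14, 2019 is within that limit.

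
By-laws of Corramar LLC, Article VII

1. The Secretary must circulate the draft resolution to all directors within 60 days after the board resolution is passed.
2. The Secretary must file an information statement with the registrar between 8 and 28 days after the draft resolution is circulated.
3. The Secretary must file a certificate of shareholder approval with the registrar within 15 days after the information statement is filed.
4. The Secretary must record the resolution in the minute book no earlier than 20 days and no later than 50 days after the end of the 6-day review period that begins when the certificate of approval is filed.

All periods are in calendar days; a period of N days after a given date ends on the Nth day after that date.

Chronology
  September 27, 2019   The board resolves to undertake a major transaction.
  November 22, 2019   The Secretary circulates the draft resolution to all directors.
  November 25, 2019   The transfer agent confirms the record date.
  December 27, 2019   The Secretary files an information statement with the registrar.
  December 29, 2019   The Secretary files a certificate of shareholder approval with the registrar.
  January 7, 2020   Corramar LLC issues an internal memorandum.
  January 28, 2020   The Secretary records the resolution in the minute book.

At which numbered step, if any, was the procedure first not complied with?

Step 1 — counting 60 days from September 27, 2019 (when the board resolution is passed) gives a deadline of November 26, 2019; completed November 22, 2019, before the deadline.
Step 2 — 8 and 28 days from November 22, 2019 (when the draft resolution is circulated) are November 30, 2019 and December 20, 2019 respectively; done December 27, 2019 — 7 days after the window closed.

Step 2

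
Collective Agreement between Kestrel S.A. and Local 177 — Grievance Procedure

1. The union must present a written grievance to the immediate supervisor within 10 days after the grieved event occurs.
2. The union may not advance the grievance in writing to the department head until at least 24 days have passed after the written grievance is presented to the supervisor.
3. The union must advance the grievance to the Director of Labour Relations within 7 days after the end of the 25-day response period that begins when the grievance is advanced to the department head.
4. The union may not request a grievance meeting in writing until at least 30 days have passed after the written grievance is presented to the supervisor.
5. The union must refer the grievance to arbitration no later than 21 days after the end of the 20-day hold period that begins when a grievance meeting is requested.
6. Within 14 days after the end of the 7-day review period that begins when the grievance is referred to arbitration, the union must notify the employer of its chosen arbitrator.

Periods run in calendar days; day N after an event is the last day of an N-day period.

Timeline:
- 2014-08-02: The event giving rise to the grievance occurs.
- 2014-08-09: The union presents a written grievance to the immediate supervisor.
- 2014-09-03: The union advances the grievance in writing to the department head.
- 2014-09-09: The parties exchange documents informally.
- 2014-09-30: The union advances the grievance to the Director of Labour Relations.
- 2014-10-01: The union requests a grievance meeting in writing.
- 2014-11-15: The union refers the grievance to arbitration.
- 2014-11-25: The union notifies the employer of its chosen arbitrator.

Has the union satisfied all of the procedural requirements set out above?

No

Step 1: 10 days after 2014-08-02 (when the grieved event occurs) is 2014-08-12; 2014-08-09 is within that limit.
Step 2: the earliest permitted date is 24 days after 2014-08-09 (when the written grievance is presented to the supervisor), i.e. 2014-09-02; done 2014-09-03, after the minimum wait.
Step 3: 7 days after 2014-09-28 (end of the 25-day response period, which began when the grievance is advanced to the department head on 2014-09-03) is 2014-10-05; completed 2014-09-30, before the deadline.
Step 4: the earliest permitted date is 30 days after 2014-08-09 (when the written grievance is presented to the supervisor), i.e. 2014-09-08; done 2014-10-01, after the minimum wait.
Step 5: 21 days after 2014-10-21 (end of the 20-day hold period, which began when a grievance meeting is requested on 2014-10-01) is 2014-11-11; not done until 2014-11-15, 4 days after the deadline.
No need to go further; step 5 was not satisfied.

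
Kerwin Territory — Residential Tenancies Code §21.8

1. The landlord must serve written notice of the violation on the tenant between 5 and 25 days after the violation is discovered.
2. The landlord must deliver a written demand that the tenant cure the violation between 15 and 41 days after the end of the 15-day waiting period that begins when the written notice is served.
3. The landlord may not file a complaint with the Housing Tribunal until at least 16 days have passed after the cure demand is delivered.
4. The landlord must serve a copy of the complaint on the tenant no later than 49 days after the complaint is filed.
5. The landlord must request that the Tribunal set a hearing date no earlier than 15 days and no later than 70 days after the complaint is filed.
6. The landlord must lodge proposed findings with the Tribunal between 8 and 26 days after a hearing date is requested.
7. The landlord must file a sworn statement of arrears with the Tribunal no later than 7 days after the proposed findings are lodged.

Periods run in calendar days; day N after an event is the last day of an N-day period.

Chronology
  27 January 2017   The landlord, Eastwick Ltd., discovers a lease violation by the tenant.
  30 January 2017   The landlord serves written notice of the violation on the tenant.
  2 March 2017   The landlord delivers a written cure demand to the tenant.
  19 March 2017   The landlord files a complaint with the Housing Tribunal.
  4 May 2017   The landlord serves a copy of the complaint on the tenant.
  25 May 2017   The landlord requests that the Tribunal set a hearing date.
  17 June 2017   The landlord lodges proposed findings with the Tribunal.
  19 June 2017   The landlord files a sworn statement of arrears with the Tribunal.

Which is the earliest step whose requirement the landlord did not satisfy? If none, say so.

Step 1

Step 1 — 5 and 25 days from 27 January 2017 (when the violation is discovered) are 1 February 2017 and 21 February 2017 respectively; 30 January 2017 is 2 days too early.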